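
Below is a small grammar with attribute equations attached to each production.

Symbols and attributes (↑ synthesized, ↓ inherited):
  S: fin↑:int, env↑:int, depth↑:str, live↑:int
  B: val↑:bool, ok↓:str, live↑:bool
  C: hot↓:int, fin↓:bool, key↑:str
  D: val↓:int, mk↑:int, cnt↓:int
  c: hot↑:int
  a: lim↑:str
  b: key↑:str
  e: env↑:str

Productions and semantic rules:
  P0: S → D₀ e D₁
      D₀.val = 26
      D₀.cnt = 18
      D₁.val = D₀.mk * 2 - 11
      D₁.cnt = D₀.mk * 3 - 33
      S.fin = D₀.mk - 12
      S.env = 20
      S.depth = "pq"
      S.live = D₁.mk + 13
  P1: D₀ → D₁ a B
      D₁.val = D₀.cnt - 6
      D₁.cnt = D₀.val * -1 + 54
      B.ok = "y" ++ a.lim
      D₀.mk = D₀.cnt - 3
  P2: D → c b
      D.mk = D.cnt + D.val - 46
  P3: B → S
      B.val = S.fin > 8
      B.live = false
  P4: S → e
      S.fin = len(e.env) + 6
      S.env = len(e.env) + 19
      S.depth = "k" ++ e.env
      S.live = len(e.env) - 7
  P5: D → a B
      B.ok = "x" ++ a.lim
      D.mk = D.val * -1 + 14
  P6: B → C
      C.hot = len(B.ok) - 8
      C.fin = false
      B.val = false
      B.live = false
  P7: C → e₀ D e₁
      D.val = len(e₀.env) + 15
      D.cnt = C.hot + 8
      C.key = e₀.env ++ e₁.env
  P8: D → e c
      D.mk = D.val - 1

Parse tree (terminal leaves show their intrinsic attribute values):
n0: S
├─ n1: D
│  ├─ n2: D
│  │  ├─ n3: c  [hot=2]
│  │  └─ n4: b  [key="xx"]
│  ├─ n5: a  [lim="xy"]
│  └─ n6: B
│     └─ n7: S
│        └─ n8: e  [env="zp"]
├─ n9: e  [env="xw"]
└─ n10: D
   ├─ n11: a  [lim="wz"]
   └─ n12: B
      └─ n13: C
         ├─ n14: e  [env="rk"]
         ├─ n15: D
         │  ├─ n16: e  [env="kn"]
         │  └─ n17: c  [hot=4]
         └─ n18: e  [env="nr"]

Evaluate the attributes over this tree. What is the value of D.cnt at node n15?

3

1. n1.val = 26  [26]
2. n1.cnt = 18  [18]
3. n2.val = 12  [D₀.cnt - 6]
4. n2.cnt = 28  [D₀.val * -1 + 54]
5. n3.hot = 2  [terminal]
6. n4.key = "xx"  [terminal]
7. n2.mk = -6  [D.cnt + D.val - 46]
8. n5.lim = "xy"  [terminal]
9. n6.ok = "yxy"  ["y" ++ a.lim]
10. n8.env = "zp"  [terminal]
11. n7.fin = 8  [len(e.env) + 6]
12. n7.env = 21  [len(e.env) + 19]
13. n7.depth = "kzp"  ["k" ++ e.env]
14. n7.live = -5  [len(e.env) - 7]
15. n6.val = false  [S.fin > 8]
16. n6.live = false  [false]
17. n1.mk = 15  [D₀.cnt - 3]
18. n9.env = "xw"  [terminal]
19. n10.val = 19  [D₀.mk * 2 - 11]
20. n10.cnt = 12  [D₀.mk * 3 - 33]
21. n11.lim = "wz"  [terminal]
22. n12.ok = "xwz"  ["x" ++ a.lim]
23. n13.hot = -5  [len(B.ok) - 8]
24. n13.fin = false  [false]
25. n14.env = "rk"  [terminal]
26. n15.val = 17  [len(e₀.env) + 15]
27. n15.cnt = 3  [C.hot + 8]
28. n16.env = "kn"  [terminal]
29. n17.hot = 4  [terminal]
30. n15.mk = 16  [D.val - 1]
31. n18.env = "nr"  [terminal]
32. n13.key = "rknr"  [e₀.env ++ e₁.env]
33. n12.val = false  [false]
34. n12.live = false  [false]
35. n10.mk = -5  [D.val * -1 + 14]
36. n0.fin = 3  [D₀.mk - 12]
37. n0.env = 20  [20]
38. n0.depth = "pq"  ["pq"]
39. n0.live = 8  [D₁.mk + 13]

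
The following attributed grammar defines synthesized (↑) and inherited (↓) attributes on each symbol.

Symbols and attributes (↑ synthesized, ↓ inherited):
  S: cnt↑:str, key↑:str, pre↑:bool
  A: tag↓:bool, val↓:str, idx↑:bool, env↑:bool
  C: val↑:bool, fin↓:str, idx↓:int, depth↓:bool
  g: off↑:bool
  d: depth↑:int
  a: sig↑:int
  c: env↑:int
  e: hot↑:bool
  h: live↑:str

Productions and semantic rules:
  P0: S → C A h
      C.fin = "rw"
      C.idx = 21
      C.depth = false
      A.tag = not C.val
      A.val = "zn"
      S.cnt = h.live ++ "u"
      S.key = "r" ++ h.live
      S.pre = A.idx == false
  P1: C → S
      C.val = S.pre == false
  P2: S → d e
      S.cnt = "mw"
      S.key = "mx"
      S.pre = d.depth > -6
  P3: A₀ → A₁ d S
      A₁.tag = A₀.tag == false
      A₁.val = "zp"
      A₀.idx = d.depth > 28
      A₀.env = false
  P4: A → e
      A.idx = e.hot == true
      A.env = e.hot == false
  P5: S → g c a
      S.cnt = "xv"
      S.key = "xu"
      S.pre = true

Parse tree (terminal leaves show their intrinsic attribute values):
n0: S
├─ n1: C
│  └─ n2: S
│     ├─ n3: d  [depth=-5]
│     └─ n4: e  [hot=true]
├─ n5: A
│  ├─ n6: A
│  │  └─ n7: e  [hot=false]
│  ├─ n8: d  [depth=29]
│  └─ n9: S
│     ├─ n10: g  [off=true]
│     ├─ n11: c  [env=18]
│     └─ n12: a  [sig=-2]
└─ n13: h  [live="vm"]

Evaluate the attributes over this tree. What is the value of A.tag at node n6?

1. n1.fin = "rw"  ["rw"]
2. n1.idx = 21  [21]
3. n1.depth = false  [false]
4. n3.depth = -5  [terminal]
5. n4.hot = true  [terminal]
6. n2.cnt = "mw"  ["mw"]
7. n2.key = "mx"  ["mx"]
8. n2.pre = true  [d.depth > -6]
9. n1.val = false  [S.pre == false]
10. n5.tag = true  [not C.val]
11. n5.val = "zn"  ["zn"]
12. n6.tag = false  [A₀.tag == false]
13. n6.val = "zp"  ["zp"]
14. n7.hot = false  [terminal]
15. n6.idx = false  [e.hot == true]
16. n6.env = true  [e.hot == false]
17. n8.depth = 29  [terminal]
18. n10.off = true  [terminal]
19. n11.env = 18  [terminal]
20. n12.sig = -2  [terminal]
21. n9.cnt = "xv"  ["xv"]
22. n9.key = "xu"  ["xu"]
23. n9.pre = true  [true]
24. n5.idx = true  [d.depth > 28]
25. n5.env = false  [false]
26. n13.live = "vm"  [terminal]
27. n0.cnt = "vmu"  [h.live ++ "u"]
28. n0.key = "rvm"  ["r" ++ h.live]
29. n0.pre = false  [A.idx == false]

false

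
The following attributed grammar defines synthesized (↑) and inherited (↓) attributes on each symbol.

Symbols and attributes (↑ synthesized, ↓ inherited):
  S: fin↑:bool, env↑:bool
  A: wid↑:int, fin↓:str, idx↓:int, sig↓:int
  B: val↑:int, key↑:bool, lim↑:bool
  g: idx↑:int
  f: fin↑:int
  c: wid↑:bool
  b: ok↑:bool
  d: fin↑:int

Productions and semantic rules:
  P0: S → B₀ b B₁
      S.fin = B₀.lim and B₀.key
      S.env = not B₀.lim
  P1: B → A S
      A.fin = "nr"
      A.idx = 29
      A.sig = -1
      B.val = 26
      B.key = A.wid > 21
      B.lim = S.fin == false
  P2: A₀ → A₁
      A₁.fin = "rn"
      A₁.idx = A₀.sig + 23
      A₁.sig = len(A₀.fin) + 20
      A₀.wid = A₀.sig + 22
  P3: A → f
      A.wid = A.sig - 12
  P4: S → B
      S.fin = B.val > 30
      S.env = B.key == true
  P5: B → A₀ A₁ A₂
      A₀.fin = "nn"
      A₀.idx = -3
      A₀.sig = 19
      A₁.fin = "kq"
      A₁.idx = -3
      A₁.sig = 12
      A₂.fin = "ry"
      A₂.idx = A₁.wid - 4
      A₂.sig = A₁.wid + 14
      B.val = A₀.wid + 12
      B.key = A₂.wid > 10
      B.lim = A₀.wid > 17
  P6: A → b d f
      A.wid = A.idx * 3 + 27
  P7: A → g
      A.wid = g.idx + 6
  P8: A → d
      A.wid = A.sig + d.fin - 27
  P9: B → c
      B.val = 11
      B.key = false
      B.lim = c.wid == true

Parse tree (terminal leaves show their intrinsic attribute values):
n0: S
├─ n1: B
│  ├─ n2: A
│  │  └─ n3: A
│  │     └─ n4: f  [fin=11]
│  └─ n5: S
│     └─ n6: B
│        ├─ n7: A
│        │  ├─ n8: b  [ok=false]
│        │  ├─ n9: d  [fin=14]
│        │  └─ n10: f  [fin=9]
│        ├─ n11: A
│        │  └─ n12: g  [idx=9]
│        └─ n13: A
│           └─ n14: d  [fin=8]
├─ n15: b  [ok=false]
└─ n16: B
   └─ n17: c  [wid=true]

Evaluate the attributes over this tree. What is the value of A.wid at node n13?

10

1. n2.fin = "nr"  ["nr"]
2. n2.idx = 29  [29]
3. n2.sig = -1  [-1]
4. n3.fin = "rn"  ["rn"]
5. n3.idx = 22  [A₀.sig + 23]
6. n3.sig = 22  [len(A₀.fin) + 20]
7. n4.fin = 11  [terminal]
8. n3.wid = 10  [A.sig - 12]
9. n2.wid = 21  [A₀.sig + 22]
10. n7.fin = "nn"  ["nn"]
11. n7.idx = -3  [-3]
12. n7.sig = 19  [19]
13. n8.ok = false  [terminal]
14. n9.fin = 14  [terminal]
15. n10.fin = 9  [terminal]
16. n7.wid = 18  [A.idx * 3 + 27]
17. n11.fin = "kq"  ["kq"]
18. n11.idx = -3  [-3]
19. n11.sig = 12  [12]
20. n12.idx = 9  [terminal]
21. n11.wid = 15  [g.idx + 6]
22. n13.fin = "ry"  ["ry"]
23. n13.idx = 11  [A₁.wid - 4]
24. n13.sig = 29  [A₁.wid + 14]
25. n14.fin = 8  [terminal]
26. n13.wid = 10  [A.sig + d.fin - 27]
27. n6.val = 30  [A₀.wid + 12]
28. n6.key = false  [A₂.wid > 10]
29. n6.lim = true  [A₀.wid > 17]
30. n5.fin = false  [B.val > 30]
31. n5.env = false  [B.key == true]
32. n1.val = 26  [26]
33. n1.key = false  [A.wid > 21]
34. n1.lim = true  [S.fin == false]
35. n15.ok = false  [terminal]
36. n17.wid = true  [terminal]
37. n16.val = 11  [11]
38. n16.key = false  [false]
39. n16.lim = true  [c.wid == true]
40. n0.fin = false  [B₀.lim and B₀.key]
41. n0.env = false  [not B₀.lim]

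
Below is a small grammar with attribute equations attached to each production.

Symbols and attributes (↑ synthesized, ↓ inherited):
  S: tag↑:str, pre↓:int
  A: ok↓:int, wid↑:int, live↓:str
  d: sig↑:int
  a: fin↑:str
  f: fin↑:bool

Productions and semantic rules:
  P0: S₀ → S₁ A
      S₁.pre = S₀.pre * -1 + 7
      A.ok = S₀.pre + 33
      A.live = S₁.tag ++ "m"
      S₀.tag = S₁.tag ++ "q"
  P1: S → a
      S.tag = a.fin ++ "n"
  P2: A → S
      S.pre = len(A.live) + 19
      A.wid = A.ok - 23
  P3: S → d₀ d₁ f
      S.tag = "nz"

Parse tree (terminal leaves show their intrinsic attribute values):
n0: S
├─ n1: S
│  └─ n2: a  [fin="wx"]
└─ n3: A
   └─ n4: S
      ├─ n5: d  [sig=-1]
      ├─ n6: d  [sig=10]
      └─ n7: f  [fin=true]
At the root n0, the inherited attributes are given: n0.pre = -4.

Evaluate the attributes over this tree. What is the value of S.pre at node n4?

23

1. n0.pre = -4  [given at root]
2. n1.pre = 11  [S₀.pre * -1 + 7]
3. n2.fin = "wx"  [terminal]
4. n1.tag = "wxn"  [a.fin ++ "n"]
5. n3.ok = 29  [S₀.pre + 33]
6. n3.live = "wxnm"  [S₁.tag ++ "m"]
7. n4.pre = 23  [len(A.live) + 19]
8. n5.sig = -1  [terminal]
9. n6.sig = 10  [terminal]
10. n7.fin = true  [terminal]
11. n4.tag = "nz"  ["nz"]
12. n3.wid = 6  [A.ok - 23]
13. n0.tag = "wxnq"  [S₁.tag ++ "q"]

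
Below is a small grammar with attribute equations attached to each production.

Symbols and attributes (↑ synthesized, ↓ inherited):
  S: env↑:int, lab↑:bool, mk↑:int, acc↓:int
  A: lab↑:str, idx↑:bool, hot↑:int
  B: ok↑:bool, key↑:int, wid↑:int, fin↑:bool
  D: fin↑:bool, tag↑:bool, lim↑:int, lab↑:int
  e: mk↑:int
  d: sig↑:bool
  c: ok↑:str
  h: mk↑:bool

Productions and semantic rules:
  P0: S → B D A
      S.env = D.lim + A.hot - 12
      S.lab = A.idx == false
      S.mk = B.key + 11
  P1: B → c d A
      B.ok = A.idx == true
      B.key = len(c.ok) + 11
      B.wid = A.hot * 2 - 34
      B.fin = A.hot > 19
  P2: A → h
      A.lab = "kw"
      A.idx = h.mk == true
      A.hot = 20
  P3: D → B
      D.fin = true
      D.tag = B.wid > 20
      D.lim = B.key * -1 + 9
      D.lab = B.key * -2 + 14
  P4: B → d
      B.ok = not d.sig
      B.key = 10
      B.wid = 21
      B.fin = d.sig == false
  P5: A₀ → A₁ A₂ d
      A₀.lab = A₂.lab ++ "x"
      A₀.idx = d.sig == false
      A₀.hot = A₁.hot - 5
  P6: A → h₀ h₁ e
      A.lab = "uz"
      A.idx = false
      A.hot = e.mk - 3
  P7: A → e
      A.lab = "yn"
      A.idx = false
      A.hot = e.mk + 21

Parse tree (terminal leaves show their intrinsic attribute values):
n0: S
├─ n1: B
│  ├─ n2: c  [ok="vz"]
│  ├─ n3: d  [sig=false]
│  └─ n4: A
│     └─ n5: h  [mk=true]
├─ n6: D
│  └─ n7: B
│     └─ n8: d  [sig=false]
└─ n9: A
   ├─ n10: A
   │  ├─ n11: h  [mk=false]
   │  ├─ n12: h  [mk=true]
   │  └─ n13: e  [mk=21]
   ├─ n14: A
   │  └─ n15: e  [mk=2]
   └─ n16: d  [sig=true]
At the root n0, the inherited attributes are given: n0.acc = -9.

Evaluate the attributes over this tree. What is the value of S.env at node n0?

1. n0.acc = -9  [given at root]
2. n2.ok = "vz"  [terminal]
3. n3.sig = false  [terminal]
4. n5.mk = true  [terminal]
5. n4.lab = "kw"  ["kw"]
6. n4.idx = true  [h.mk == true]
7. n4.hot = 20  [20]
8. n1.ok = true  [A.idx == true]
9. n1.key = 13  [len(c.ok) + 11]
10. n1.wid = 6  [A.hot * 2 - 34]
11. n1.fin = true  [A.hot > 19]
12. n8.sig = false  [terminal]
13. n7.ok = true  [not d.sig]
14. n7.key = 10  [10]
15. n7.wid = 21  [21]
16. n7.fin = true  [d.sig == false]
17. n6.fin = true  [true]
18. n6.tag = true  [B.wid > 20]
19. n6.lim = -1  [B.key * -1 + 9]
20. n6.lab = -6  [B.key * -2 + 14]
21. n11.mk = false  [terminal]
22. n12.mk = true  [terminal]
23. n13.mk = 21  [terminal]
24. n10.lab = "uz"  ["uz"]
25. n10.idx = false  [false]
26. n10.hot = 18  [e.mk - 3]
27. n15.mk = 2  [terminal]
28. n14.lab = "yn"  ["yn"]
29. n14.idx = false  [false]
30. n14.hot = 23  [e.mk + 21]
31. n16.sig = true  [terminal]
32. n9.lab = "ynx"  [A₂.lab ++ "x"]
33. n9.idx = false  [d.sig == false]
34. n9.hot = 13  [A₁.hot - 5]
35. n0.env = 0  [D.lim + A.hot - 12]
36. n0.lab = true  [A.idx == false]
37. n0.mk = 24  [B.key + 11]

0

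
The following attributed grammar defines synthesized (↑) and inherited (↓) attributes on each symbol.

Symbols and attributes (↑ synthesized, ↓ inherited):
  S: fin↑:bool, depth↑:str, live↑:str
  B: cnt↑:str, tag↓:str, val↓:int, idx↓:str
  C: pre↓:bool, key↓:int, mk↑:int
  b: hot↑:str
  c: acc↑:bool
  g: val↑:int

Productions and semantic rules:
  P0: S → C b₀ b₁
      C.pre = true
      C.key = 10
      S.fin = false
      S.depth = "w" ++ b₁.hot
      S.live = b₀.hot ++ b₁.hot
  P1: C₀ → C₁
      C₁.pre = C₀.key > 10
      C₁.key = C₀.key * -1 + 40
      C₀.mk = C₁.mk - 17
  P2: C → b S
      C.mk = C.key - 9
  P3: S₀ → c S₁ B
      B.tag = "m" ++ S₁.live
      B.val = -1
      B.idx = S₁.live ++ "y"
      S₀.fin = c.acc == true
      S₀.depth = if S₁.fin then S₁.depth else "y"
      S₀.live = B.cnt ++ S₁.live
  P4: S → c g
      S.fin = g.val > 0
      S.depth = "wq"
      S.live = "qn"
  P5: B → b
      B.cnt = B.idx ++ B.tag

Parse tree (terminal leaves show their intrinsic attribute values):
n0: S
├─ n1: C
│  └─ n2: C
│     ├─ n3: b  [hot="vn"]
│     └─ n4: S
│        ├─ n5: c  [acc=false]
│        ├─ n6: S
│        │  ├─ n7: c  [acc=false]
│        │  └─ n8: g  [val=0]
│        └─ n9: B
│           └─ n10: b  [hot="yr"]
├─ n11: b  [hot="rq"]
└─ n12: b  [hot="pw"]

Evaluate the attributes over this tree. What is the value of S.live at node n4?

"qnymqnqn"

1. n1.pre = true  [true]
2. n1.key = 10  [10]
3. n2.pre = false  [C₀.key > 10]
4. n2.key = 30  [C₀.key * -1 + 40]
5. n3.hot = "vn"  [terminal]
6. n5.acc = false  [terminal]
7. n7.acc = false  [terminal]
8. n8.val = 0  [terminal]
9. n6.fin = false  [g.val > 0]
10. n6.depth = "wq"  ["wq"]
11. n6.live = "qn"  ["qn"]
12. n9.tag = "mqn"  ["m" ++ S₁.live]
13. n9.val = -1  [-1]
14. n9.idx = "qny"  [S₁.live ++ "y"]
15. n10.hot = "yr"  [terminal]
16. n9.cnt = "qnymqn"  [B.idx ++ B.tag]
17. n4.fin = false  [c.acc == true]
18. n4.depth = "y"  [if S₁.fin then S₁.depth else "y"]
19. n4.live = "qnymqnqn"  [B.cnt ++ S₁.live]
20. n2.mk = 21  [C.key - 9]
21. n1.mk = 4  [C₁.mk - 17]
22. n11.hot = "rq"  [terminal]
23. n12.hot = "pw"  [terminal]
24. n0.fin = false  [false]
25. n0.depth = "wpw"  ["w" ++ b₁.hot]
26. n0.live = "rqpw"  [b₀.hot ++ b₁.hot]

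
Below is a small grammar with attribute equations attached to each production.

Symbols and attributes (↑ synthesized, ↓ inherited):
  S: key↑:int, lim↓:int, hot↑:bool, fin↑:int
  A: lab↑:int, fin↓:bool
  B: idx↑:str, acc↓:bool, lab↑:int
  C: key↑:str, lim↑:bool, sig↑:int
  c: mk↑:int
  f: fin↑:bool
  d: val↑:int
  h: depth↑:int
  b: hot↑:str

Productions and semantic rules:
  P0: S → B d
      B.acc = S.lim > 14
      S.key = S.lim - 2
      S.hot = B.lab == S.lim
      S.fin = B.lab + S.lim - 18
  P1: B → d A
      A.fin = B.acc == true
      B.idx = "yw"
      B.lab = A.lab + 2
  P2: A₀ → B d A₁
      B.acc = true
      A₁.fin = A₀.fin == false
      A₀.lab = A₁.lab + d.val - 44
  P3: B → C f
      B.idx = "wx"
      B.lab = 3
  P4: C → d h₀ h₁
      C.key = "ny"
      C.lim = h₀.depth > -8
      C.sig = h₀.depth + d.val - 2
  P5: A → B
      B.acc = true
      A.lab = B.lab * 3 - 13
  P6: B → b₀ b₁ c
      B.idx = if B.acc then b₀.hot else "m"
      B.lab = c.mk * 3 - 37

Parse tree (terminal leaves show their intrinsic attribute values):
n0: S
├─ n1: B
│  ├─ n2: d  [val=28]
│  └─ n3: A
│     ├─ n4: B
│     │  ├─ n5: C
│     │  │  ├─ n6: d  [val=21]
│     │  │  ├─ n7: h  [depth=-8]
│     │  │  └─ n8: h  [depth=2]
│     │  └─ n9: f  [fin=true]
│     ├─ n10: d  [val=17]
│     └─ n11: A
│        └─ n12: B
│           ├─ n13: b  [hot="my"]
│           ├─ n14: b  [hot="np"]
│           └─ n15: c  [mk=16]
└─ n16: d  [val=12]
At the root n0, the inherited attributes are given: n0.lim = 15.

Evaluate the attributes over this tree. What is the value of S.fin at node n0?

-8

1. n0.lim = 15  [given at root]
2. n1.acc = true  [S.lim > 14]
3. n2.val = 28  [terminal]
4. n3.fin = true  [B.acc == true]
5. n4.acc = true  [true]
6. n6.val = 21  [terminal]
7. n7.depth = -8  [terminal]
8. n8.depth = 2  [terminal]
9. n5.key = "ny"  ["ny"]
10. n5.lim = false  [h₀.depth > -8]
11. n5.sig = 11  [h₀.depth + d.val - 2]
12. n9.fin = true  [terminal]
13. n4.idx = "wx"  ["wx"]
14. n4.lab = 3  [3]
15. n10.val = 17  [terminal]
16. n11.fin = false  [A₀.fin == false]
17. n12.acc = true  [true]
18. n13.hot = "my"  [terminal]
19. n14.hot = "np"  [terminal]
20. n15.mk = 16  [terminal]
21. n12.idx = "my"  [if B.acc then b₀.hot else "m"]
22. n12.lab = 11  [c.mk * 3 - 37]
23. n11.lab = 20  [B.lab * 3 - 13]
24. n3.lab = -7  [A₁.lab + d.val - 44]
25. n1.idx = "yw"  ["yw"]
26. n1.lab = -5  [A.lab + 2]
27. n16.val = 12  [terminal]
28. n0.key = 13  [S.lim - 2]
29. n0.hot = false  [B.lab == S.lim]
30. n0.fin = -8  [B.lab + S.lim - 18]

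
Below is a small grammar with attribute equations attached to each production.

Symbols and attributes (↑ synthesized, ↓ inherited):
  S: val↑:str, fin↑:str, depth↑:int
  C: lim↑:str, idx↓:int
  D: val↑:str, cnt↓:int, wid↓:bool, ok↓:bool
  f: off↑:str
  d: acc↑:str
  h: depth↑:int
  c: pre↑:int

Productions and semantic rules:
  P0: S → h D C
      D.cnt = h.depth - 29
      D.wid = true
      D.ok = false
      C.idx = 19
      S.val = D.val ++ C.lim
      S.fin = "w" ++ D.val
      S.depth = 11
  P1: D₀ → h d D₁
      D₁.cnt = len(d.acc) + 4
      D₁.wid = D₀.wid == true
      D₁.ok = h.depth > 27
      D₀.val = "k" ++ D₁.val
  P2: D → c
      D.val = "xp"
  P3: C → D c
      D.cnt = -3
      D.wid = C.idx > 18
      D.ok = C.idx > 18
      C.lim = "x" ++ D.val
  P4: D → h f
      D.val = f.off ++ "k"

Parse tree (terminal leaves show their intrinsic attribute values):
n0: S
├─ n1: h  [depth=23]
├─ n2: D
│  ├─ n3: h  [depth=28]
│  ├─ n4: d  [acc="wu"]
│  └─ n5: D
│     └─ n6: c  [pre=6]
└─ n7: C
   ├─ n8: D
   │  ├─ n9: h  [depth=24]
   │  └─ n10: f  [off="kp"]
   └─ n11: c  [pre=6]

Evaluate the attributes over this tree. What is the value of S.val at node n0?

1. n1.depth = 23  [terminal]
2. n2.cnt = -6  [h.depth - 29]
3. n2.wid = true  [true]
4. n2.ok = false  [false]
5. n3.depth = 28  [terminal]
6. n4.acc = "wu"  [terminal]
7. n5.cnt = 6  [len(d.acc) + 4]
8. n5.wid = true  [D₀.wid == true]
9. n5.ok = true  [h.depth > 27]
10. n6.pre = 6  [terminal]
11. n5.val = "xp"  ["xp"]
12. n2.val = "kxp"  ["k" ++ D₁.val]
13. n7.idx = 19  [19]
14. n8.cnt = -3  [-3]
15. n8.wid = true  [C.idx > 18]
16. n8.ok = true  [C.idx > 18]
17. n9.depth = 24  [terminal]
18. n10.off = "kp"  [terminal]
19. n8.val = "kpk"  [f.off ++ "k"]
20. n11.pre = 6  [terminal]
21. n7.lim = "xkpk"  ["x" ++ D.val]
22. n0.val = "kxpxkpk"  [D.val ++ C.lim]
23. n0.fin = "wkxp"  ["w" ++ D.val]
24. n0.depth = 11  [11]

"kxpxkpk"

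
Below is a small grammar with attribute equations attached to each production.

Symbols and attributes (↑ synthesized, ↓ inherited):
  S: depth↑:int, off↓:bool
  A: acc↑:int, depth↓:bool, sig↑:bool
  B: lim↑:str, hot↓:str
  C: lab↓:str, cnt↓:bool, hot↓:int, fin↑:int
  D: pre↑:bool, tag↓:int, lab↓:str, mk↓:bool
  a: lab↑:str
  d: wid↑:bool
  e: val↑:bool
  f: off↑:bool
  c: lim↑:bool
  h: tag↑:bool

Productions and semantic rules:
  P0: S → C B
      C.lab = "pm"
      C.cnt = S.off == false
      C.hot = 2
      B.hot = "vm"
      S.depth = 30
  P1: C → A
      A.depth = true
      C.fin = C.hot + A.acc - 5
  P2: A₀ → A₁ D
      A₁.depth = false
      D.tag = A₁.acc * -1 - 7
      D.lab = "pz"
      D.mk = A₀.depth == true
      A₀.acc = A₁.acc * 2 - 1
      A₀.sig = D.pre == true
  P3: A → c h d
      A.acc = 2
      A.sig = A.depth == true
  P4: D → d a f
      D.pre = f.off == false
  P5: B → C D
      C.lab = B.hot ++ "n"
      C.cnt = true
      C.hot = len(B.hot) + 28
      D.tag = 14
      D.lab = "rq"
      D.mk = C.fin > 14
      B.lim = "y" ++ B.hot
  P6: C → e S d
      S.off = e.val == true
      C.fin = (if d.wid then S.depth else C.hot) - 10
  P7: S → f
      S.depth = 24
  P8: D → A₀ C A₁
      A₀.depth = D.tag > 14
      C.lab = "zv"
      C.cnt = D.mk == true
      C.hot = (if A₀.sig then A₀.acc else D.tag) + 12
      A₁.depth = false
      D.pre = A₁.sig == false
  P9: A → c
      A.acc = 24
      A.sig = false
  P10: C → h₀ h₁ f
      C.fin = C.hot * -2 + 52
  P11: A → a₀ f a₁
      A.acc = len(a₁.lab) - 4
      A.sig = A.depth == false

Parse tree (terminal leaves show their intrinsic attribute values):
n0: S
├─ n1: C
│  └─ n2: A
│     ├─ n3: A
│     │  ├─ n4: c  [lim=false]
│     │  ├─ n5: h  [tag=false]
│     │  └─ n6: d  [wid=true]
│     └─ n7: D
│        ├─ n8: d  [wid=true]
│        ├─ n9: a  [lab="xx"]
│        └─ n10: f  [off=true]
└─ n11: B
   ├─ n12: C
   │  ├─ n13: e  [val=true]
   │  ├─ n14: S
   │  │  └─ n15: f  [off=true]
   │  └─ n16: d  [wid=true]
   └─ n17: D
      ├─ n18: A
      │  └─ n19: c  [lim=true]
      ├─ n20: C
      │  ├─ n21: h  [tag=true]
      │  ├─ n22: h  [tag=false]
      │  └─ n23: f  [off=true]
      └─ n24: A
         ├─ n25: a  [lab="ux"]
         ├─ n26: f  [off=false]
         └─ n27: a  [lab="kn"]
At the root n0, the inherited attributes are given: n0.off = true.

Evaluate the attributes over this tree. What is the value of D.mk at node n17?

false

1. n0.off = true  [given at root]
2. n1.lab = "pm"  ["pm"]
3. n1.cnt = false  [S.off == false]
4. n1.hot = 2  [2]
5. n2.depth = true  [true]
6. n3.depth = false  [false]
7. n4.lim = false  [terminal]
8. n5.tag = false  [terminal]
9. n6.wid = true  [terminal]
10. n3.acc = 2  [2]
11. n3.sig = false  [A.depth == true]
12. n7.tag = -9  [A₁.acc * -1 - 7]
13. n7.lab = "pz"  ["pz"]
14. n7.mk = true  [A₀.depth == true]
15. n8.wid = true  [terminal]
16. n9.lab = "xx"  [terminal]
17. n10.off = true  [terminal]
18. n7.pre = false  [f.off == false]
19. n2.acc = 3  [A₁.acc * 2 - 1]
20. n2.sig = false  [D.pre == true]
21. n1.fin = 0  [C.hot + A.acc - 5]
22. n11.hot = "vm"  ["vm"]
23. n12.lab = "vmn"  [B.hot ++ "n"]
24. n12.cnt = true  [true]
25. n12.hot = 30  [len(B.hot) + 28]
26. n13.val = true  [terminal]
27. n14.off = true  [e.val == true]
28. n15.off = true  [terminal]
29. n14.depth = 24  [24]
30. n16.wid = true  [terminal]
31. n12.fin = 14  [(if d.wid then S.depth else C.hot) - 10]
32. n17.tag = 14  [14]
33. n17.lab = "rq"  ["rq"]
34. n17.mk = false  [C.fin > 14]
35. n18.depth = false  [D.tag > 14]
36. n19.lim = true  [terminal]
37. n18.acc = 24  [24]
38. n18.sig = false  [false]
39. n20.lab = "zv"  ["zv"]
40. n20.cnt = false  [D.mk == true]
41. n20.hot = 26  [(if A₀.sig then A₀.acc else D.tag) + 12]
42. n21.tag = true  [terminal]
43. n22.tag = false  [terminal]
44. n23.off = true  [terminal]
45. n20.fin = 0  [C.hot * -2 + 52]
46. n24.depth = false  [false]
47. n25.lab = "ux"  [terminal]
48. n26.off = false  [terminal]
49. n27.lab = "kn"  [terminal]
50. n24.acc = -2  [len(a₁.lab) - 4]
51. n24.sig = true  [A.depth == false]
52. n17.pre = false  [A₁.sig == false]
53. n11.lim = "yvm"  ["y" ++ B.hot]
54. n0.depth = 30  [30]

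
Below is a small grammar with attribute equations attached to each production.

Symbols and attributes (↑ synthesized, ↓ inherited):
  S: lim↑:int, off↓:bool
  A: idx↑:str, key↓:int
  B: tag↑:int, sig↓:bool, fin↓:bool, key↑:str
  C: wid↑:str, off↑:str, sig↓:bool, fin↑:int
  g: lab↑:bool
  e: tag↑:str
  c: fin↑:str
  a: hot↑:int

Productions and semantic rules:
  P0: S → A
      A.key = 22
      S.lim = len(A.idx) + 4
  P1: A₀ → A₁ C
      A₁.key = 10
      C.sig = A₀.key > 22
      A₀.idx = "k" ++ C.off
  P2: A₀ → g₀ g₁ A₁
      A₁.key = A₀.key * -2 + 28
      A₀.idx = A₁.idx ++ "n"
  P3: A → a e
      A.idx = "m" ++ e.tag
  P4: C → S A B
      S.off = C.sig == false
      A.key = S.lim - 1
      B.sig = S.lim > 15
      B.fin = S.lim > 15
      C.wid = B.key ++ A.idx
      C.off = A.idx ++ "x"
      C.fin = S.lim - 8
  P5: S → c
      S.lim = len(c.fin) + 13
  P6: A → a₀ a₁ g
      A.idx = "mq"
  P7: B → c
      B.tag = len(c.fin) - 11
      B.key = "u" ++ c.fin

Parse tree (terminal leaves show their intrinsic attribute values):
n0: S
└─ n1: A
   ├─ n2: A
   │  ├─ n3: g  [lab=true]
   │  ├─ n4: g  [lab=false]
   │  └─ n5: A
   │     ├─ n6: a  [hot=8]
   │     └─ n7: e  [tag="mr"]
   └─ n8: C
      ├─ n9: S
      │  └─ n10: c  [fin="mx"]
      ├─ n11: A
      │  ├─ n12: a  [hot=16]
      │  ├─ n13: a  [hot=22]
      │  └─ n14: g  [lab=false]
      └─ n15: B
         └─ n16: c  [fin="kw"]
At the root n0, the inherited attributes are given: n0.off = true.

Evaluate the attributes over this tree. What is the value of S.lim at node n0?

1. n0.off = true  [given at root]
2. n1.key = 22  [22]
3. n2.key = 10  [10]
4. n3.lab = true  [terminal]
5. n4.lab = false  [terminal]
6. n5.key = 8  [A₀.key * -2 + 28]
7. n6.hot = 8  [terminal]
8. n7.tag = "mr"  [terminal]
9. n5.idx = "mmr"  ["m" ++ e.tag]
10. n2.idx = "mmrn"  [A₁.idx ++ "n"]
11. n8.sig = false  [A₀.key > 22]
12. n9.off = true  [C.sig == false]
13. n10.fin = "mx"  [terminal]
14. n9.lim = 15  [len(c.fin) + 13]
15. n11.key = 14  [S.lim - 1]
16. n12.hot = 16  [terminal]
17. n13.hot = 22  [terminal]
18. n14.lab = false  [terminal]
19. n11.idx = "mq"  ["mq"]
20. n15.sig = false  [S.lim > 15]
21. n15.fin = false  [S.lim > 15]
22. n16.fin = "kw"  [terminal]
23. n15.tag = -9  [len(c.fin) - 11]
24. n15.key = "ukw"  ["u" ++ c.fin]
25. n8.wid = "ukwmq"  [B.key ++ A.idx]
26. n8.off = "mqx"  [A.idx ++ "x"]
27. n8.fin = 7  [S.lim - 8]
28. n1.idx = "kmqx"  ["k" ++ C.off]
29. n0.lim = 8  [len(A.idx) + 4]

8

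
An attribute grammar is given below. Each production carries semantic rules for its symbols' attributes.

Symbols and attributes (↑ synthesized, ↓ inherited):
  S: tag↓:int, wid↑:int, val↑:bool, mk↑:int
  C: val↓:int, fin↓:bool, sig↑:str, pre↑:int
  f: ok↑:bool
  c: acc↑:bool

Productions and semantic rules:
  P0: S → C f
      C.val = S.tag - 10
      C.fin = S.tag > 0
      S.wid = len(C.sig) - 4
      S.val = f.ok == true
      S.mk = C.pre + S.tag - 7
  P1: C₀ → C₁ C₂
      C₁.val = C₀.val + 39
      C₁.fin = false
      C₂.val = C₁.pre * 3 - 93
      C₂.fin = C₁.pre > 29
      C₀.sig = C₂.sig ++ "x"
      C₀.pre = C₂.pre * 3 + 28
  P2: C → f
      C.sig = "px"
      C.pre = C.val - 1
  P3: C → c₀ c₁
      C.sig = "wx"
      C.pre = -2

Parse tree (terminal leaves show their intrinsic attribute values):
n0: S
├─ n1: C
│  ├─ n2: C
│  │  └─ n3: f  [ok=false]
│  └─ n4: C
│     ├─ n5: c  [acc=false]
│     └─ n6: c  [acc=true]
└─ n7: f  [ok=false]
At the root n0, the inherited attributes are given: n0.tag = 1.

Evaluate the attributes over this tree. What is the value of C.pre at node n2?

1. n0.tag = 1  [given at root]
2. n1.val = -9  [S.tag - 10]
3. n1.fin = true  [S.tag > 0]
4. n2.val = 30  [C₀.val + 39]
5. n2.fin = false  [false]
6. n3.ok = false  [terminal]
7. n2.sig = "px"  ["px"]
8. n2.pre = 29  [C.val - 1]
9. n4.val = -6  [C₁.pre * 3 - 93]
10. n4.fin = false  [C₁.pre > 29]
11. n5.acc = false  [terminal]
12. n6.acc = true  [terminal]
13. n4.sig = "wx"  ["wx"]
14. n4.pre = -2  [-2]
15. n1.sig = "wxx"  [C₂.sig ++ "x"]
16. n1.pre = 22  [C₂.pre * 3 + 28]
17. n7.ok = false  [terminal]
18. n0.wid = -1  [len(C.sig) - 4]
19. n0.val = false  [f.ok == true]
20. n0.mk = 16  [C.pre + S.tag - 7]

29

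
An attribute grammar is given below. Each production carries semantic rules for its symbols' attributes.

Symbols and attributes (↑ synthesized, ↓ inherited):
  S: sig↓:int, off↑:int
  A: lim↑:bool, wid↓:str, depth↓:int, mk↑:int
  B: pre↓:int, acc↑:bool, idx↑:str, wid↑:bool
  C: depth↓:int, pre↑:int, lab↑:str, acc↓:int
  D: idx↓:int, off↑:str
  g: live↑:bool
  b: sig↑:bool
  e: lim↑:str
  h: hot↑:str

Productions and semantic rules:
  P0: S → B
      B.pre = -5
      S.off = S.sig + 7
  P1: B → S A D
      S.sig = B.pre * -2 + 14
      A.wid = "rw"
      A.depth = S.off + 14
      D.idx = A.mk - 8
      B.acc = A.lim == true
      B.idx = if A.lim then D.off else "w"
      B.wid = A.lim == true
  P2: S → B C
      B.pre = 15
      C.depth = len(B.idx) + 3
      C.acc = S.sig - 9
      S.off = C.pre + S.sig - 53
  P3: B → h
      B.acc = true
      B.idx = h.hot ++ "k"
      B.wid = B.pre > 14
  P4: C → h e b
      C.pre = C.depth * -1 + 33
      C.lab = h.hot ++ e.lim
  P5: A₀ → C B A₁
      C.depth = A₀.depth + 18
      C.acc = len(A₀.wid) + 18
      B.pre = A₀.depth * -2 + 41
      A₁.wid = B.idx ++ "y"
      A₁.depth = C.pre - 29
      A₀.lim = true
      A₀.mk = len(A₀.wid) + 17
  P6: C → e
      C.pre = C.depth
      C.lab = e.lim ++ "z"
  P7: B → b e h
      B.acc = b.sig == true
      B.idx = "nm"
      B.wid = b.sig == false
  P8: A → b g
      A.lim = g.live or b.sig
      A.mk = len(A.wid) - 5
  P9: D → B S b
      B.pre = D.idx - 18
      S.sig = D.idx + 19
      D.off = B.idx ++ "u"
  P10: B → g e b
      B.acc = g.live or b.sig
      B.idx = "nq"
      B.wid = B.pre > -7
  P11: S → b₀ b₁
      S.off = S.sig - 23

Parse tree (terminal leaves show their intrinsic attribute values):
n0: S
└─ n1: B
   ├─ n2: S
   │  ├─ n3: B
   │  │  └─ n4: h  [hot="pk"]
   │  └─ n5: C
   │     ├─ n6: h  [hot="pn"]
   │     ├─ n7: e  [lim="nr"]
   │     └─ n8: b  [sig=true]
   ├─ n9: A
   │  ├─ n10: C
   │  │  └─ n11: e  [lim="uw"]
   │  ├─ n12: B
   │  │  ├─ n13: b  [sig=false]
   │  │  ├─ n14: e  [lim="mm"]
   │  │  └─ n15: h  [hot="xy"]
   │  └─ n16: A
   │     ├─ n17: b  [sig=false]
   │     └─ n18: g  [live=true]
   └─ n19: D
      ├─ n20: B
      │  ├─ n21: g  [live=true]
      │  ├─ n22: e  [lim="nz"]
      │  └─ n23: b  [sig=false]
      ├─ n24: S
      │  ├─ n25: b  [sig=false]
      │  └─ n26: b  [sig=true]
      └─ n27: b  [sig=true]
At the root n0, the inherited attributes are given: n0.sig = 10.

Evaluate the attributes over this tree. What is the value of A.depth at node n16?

1. n0.sig = 10  [given at root]
2. n1.pre = -5  [-5]
3. n2.sig = 24  [B.pre * -2 + 14]
4. n3.pre = 15  [15]
5. n4.hot = "pk"  [terminal]
6. n3.acc = true  [true]
7. n3.idx = "pkk"  [h.hot ++ "k"]
8. n3.wid = true  [B.pre > 14]
9. n5.depth = 6  [len(B.idx) + 3]
10. n5.acc = 15  [S.sig - 9]
11. n6.hot = "pn"  [terminal]
12. n7.lim = "nr"  [terminal]
13. n8.sig = true  [terminal]
14. n5.pre = 27  [C.depth * -1 + 33]
15. n5.lab = "pnnr"  [h.hot ++ e.lim]
16. n2.off = -2  [C.pre + S.sig - 53]
17. n9.wid = "rw"  ["rw"]
18. n9.depth = 12  [S.off + 14]
19. n10.depth = 30  [A₀.depth + 18]
20. n10.acc = 20  [len(A₀.wid) + 18]
21. n11.lim = "uw"  [terminal]
22. n10.pre = 30  [C.depth]
23. n10.lab = "uwz"  [e.lim ++ "z"]
24. n12.pre = 17  [A₀.depth * -2 + 41]
25. n13.sig = false  [terminal]
26. n14.lim = "mm"  [terminal]
27. n15.hot = "xy"  [terminal]
28. n12.acc = false  [b.sig == true]
29. n12.idx = "nm"  ["nm"]
30. n12.wid = true  [b.sig == false]
31. n16.wid = "nmy"  [B.idx ++ "y"]
32. n16.depth = 1  [C.pre - 29]
33. n17.sig = false  [terminal]
34. n18.live = true  [terminal]
35. n16.lim = true  [g.live or b.sig]
36. n16.mk = -2  [len(A.wid) - 5]
37. n9.lim = true  [true]
38. n9.mk = 19  [len(A₀.wid) + 17]
39. n19.idx = 11  [A.mk - 8]
40. n20.pre = -7  [D.idx - 18]
41. n21.live = true  [terminal]
42. n22.lim = "nz"  [terminal]
43. n23.sig = false  [terminal]
44. n20.acc = true  [g.live or b.sig]
45. n20.idx = "nq"  ["nq"]
46. n20.wid = false  [B.pre > -7]
47. n24.sig = 30  [D.idx + 19]
48. n25.sig = false  [terminal]
49. n26.sig = true  [terminal]
50. n24.off = 7  [S.sig - 23]
51. n27.sig = true  [terminal]
52. n19.off = "nqu"  [B.idx ++ "u"]
53. n1.acc = true  [A.lim == true]
54. n1.idx = "nqu"  [if A.lim then D.off else "w"]
55. n1.wid = true  [A.lim == true]
56. n0.off = 17  [S.sig + 7]

1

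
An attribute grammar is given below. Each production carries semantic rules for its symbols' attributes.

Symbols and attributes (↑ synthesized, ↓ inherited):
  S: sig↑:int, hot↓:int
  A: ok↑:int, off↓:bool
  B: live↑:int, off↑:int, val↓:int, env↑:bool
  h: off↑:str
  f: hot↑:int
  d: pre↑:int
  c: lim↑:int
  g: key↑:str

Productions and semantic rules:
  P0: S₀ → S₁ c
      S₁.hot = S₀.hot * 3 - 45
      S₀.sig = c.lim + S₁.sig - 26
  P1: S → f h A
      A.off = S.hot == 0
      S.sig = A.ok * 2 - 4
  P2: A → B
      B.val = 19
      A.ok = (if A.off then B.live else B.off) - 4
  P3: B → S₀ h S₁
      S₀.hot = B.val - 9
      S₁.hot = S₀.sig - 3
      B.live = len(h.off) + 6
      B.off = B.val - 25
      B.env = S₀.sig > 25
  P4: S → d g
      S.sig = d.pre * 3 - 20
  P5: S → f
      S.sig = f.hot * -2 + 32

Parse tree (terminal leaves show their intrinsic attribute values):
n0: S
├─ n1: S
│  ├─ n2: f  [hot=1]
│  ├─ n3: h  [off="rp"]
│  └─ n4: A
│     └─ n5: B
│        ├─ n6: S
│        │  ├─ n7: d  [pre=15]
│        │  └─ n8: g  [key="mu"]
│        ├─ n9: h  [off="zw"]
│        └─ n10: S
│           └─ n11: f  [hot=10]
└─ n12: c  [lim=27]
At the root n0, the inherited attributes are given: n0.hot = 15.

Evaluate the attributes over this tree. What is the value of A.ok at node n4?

4

1. n0.hot = 15  [given at root]
2. n1.hot = 0  [S₀.hot * 3 - 45]
3. n2.hot = 1  [terminal]
4. n3.off = "rp"  [terminal]
5. n4.off = true  [S.hot == 0]
6. n5.val = 19  [19]
7. n6.hot = 10  [B.val - 9]
8. n7.pre = 15  [terminal]
9. n8.key = "mu"  [terminal]
10. n6.sig = 25  [d.pre * 3 - 20]
11. n9.off = "zw"  [terminal]
12. n10.hot = 22  [S₀.sig - 3]
13. n11.hot = 10  [terminal]
14. n10.sig = 12  [f.hot * -2 + 32]
15. n5.live = 8  [len(h.off) + 6]
16. n5.off = -6  [B.val - 25]
17. n5.env = false  [S₀.sig > 25]
18. n4.ok = 4  [(if A.off then B.live else B.off) - 4]
19. n1.sig = 4  [A.ok * 2 - 4]
20. n12.lim = 27  [terminal]
21. n0.sig = 5  [c.lim + S₁.sig - 26]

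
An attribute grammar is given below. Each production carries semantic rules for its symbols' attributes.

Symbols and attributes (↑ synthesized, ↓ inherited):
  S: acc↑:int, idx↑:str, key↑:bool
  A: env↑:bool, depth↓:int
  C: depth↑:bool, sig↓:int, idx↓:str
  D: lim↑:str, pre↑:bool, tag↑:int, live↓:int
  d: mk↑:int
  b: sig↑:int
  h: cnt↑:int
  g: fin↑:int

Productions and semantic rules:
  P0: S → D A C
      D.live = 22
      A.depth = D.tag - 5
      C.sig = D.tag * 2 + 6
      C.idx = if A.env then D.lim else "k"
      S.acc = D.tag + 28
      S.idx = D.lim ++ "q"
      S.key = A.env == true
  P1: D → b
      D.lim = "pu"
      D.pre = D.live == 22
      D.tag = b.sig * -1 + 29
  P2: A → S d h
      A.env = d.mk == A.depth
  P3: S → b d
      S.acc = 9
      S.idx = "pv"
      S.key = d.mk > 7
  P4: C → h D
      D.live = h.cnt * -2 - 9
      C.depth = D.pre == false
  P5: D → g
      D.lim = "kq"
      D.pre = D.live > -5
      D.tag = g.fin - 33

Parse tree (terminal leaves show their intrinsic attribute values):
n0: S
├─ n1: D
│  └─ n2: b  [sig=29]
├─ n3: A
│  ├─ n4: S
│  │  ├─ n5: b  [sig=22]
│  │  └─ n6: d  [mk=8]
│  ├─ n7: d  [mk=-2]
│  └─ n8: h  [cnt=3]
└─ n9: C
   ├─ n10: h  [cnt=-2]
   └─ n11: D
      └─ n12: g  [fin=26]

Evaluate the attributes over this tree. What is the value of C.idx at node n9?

1. n1.live = 22  [22]
2. n2.sig = 29  [terminal]
3. n1.lim = "pu"  ["pu"]
4. n1.pre = true  [D.live == 22]
5. n1.tag = 0  [b.sig * -1 + 29]
6. n3.depth = -5  [D.tag - 5]
7. n5.sig = 22  [terminal]
8. n6.mk = 8  [terminal]
9. n4.acc = 9  [9]
10. n4.idx = "pv"  ["pv"]
11. n4.key = true  [d.mk > 7]
12. n7.mk = -2  [terminal]
13. n8.cnt = 3  [terminal]
14. n3.env = false  [d.mk == A.depth]
15. n9.sig = 6  [D.tag * 2 + 6]
16. n9.idx = "k"  [if A.env then D.lim else "k"]
17. n10.cnt = -2  [terminal]
18. n11.live = -5  [h.cnt * -2 - 9]
19. n12.fin = 26  [terminal]
20. n11.lim = "kq"  ["kq"]
21. n11.pre = false  [D.live > -5]
22. n11.tag = -7  [g.fin - 33]
23. n9.depth = true  [D.pre == false]
24. n0.acc = 28  [D.tag + 28]
25. n0.idx = "puq"  [D.lim ++ "q"]
26. n0.key = false  [A.env == true]

"k"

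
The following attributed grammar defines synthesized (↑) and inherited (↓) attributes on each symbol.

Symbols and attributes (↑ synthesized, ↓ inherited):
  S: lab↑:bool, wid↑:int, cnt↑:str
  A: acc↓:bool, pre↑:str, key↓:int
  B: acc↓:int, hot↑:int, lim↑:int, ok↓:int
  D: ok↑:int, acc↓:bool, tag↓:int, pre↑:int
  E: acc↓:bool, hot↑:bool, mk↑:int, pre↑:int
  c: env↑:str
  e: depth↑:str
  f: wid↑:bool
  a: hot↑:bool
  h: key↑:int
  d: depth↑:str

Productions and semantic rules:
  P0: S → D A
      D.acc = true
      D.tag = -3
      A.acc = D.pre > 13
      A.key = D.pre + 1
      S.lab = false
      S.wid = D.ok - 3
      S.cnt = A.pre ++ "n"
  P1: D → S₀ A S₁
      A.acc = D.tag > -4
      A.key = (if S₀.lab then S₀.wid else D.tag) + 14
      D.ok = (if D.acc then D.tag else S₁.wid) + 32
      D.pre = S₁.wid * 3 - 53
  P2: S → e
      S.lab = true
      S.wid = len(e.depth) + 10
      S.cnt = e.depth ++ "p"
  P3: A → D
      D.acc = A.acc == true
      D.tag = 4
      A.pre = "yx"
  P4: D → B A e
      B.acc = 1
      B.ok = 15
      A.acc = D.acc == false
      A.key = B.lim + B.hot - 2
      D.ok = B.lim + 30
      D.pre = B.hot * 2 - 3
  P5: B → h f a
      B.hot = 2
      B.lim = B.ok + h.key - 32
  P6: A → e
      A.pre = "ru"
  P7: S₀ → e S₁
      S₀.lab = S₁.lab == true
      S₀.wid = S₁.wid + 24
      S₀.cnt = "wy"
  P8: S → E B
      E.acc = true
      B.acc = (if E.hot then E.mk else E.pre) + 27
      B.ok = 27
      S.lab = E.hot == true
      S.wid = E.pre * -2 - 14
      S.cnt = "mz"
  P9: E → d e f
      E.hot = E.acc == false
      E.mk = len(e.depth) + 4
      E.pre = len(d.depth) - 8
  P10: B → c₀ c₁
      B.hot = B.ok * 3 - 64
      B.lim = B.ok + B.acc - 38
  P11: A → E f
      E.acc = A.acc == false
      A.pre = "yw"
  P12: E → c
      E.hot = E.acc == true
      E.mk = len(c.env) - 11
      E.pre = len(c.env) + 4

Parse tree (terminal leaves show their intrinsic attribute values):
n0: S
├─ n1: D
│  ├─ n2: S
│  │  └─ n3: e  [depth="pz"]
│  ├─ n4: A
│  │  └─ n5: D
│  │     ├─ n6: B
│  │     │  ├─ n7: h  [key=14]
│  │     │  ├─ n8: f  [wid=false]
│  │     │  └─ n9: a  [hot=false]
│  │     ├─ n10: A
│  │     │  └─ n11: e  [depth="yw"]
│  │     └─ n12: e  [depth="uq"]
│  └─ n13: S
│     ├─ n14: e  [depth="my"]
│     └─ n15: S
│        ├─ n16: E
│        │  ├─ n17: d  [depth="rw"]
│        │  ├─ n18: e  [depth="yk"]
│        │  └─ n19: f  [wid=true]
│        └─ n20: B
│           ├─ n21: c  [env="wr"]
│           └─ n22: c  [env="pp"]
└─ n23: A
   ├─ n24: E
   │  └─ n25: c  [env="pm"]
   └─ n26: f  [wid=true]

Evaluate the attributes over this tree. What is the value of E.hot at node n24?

true

1. n1.acc = true  [true]
2. n1.tag = -3  [-3]
3. n3.depth = "pz"  [terminal]
4. n2.lab = true  [true]
5. n2.wid = 12  [len(e.depth) + 10]
6. n2.cnt = "pzp"  [e.depth ++ "p"]
7. n4.acc = true  [D.tag > -4]
8. n4.key = 26  [(if S₀.lab then S₀.wid else D.tag) + 14]
9. n5.acc = true  [A.acc == true]
10. n5.tag = 4  [4]
11. n6.acc = 1  [1]
12. n6.ok = 15  [15]
13. n7.key = 14  [terminal]
14. n8.wid = false  [terminal]
15. n9.hot = false  [terminal]
16. n6.hot = 2  [2]
17. n6.lim = -3  [B.ok + h.key - 32]
18. n10.acc = false  [D.acc == false]
19. n10.key = -3  [B.lim + B.hot - 2]
20. n11.depth = "yw"  [terminal]
21. n10.pre = "ru"  ["ru"]
22. n12.depth = "uq"  [terminal]
23. n5.ok = 27  [B.lim + 30]
24. n5.pre = 1  [B.hot * 2 - 3]
25. n4.pre = "yx"  ["yx"]
26. n14.depth = "my"  [terminal]
27. n16.acc = true  [true]
28. n17.depth = "rw"  [terminal]
29. n18.depth = "yk"  [terminal]
30. n19.wid = true  [terminal]
31. n16.hot = false  [E.acc == false]
32. n16.mk = 6  [len(e.depth) + 4]
33. n16.pre = -6  [len(d.depth) - 8]
34. n20.acc = 21  [(if E.hot then E.mk else E.pre) + 27]
35. n20.ok = 27  [27]
36. n21.env = "wr"  [terminal]
37. n22.env = "pp"  [terminal]
38. n20.hot = 17  [B.ok * 3 - 64]
39. n20.lim = 10  [B.ok + B.acc - 38]
40. n15.lab = false  [E.hot == true]
41. n15.wid = -2  [E.pre * -2 - 14]
42. n15.cnt = "mz"  ["mz"]
43. n13.lab = false  [S₁.lab == true]
44. n13.wid = 22  [S₁.wid + 24]
45. n13.cnt = "wy"  ["wy"]
46. n1.ok = 29  [(if D.acc then D.tag else S₁.wid) + 32]
47. n1.pre = 13  [S₁.wid * 3 - 53]
48. n23.acc = false  [D.pre > 13]
49. n23.key = 14  [D.pre + 1]
50. n24.acc = true  [A.acc == false]
51. n25.env = "pm"  [terminal]
52. n24.hot = true  [E.acc == true]
53. n24.mk = -9  [len(c.env) - 11]
54. n24.pre = 6  [len(c.env) + 4]
55. n26.wid = true  [terminal]
56. n23.pre = "yw"  ["yw"]
57. n0.lab = false  [false]
58. n0.wid = 26  [D.ok - 3]
59. n0.cnt = "ywn"  [A.pre ++ "n"]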